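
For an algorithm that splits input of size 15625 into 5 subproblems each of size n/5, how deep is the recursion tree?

For divide and conquer with division factor 5:

Problem sizes at each level:
Level 0: 15625
Level 1: 3125
Level 2: 625
Level 3: 125
Level 4: 25
Level 5: 5
Level 6: 1

The root is level 0 and the size-1 base case is level 6 (the tree spans levels 0 through 6, i.e. 7 levels counting the root), so the depth is the number of divisions: log_5(15625) = 6

The recursion tree depth is log_5(15625) = 6. At each level, the problem size is divided by 5, so it takes 6 divisions to reduce to a base case of size 1. The algorithm makes 5 recursive calls at each level.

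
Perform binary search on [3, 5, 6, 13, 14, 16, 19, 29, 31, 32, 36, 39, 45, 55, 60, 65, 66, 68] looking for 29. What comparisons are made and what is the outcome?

Binary search for 29 in [3, 5, 6, 13, 14, 16, 19, 29, 31, 32, 36, 39, 45, 55, 60, 65, 66, 68]:

lo=0, hi=17, mid=8, arr[mid]=31 -> 31 > 29, search left half
lo=0, hi=7, mid=3, arr[mid]=13 -> 13 < 29, search right half
lo=4, hi=7, mid=5, arr[mid]=16 -> 16 < 29, search right half
lo=6, hi=7, mid=6, arr[mid]=19 -> 19 < 29, search right half
lo=7, hi=7, mid=7, arr[mid]=29 -> Found target at index 7!

Binary search finds 29 at index 7 after 5 comparisons. The search repeatedly halves the search space by comparing with the middle element.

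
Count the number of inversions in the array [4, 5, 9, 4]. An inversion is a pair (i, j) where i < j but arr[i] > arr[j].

Finding inversions in [4, 5, 9, 4]:

(1, 3): arr[1]=5 > arr[3]=4
(2, 3): arr[2]=9 > arr[3]=4

Total inversions: 2

The array has 2 inversion(s): (1,3), (2,3). Each pair (i,j) satisfies i < j and arr[i] > arr[j].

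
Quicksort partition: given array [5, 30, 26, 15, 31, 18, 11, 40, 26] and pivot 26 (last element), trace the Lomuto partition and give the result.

Lomuto partition with pivot = 26:

Initial array: [5, 30, 26, 15, 31, 18, 11, 40, 26]

arr[0]=5 <= 26: swap with position 0, array becomes [5, 30, 26, 15, 31, 18, 11, 40, 26]
arr[1]=30 > 26: no swap
arr[2]=26 <= 26: swap with position 1, array becomes [5, 26, 30, 15, 31, 18, 11, 40, 26]
arr[3]=15 <= 26: swap with position 2, array becomes [5, 26, 15, 30, 31, 18, 11, 40, 26]
arr[4]=31 > 26: no swap
arr[5]=18 <= 26: swap with position 3, array becomes [5, 26, 15, 18, 31, 30, 11, 40, 26]
arr[6]=11 <= 26: swap with position 4, array becomes [5, 26, 15, 18, 11, 30, 31, 40, 26]
arr[7]=40 > 26: no swap

Place pivot at position 5: [5, 26, 15, 18, 11, 26, 31, 40, 30]
Pivot position: 5

After partitioning with pivot 26, the array becomes [5, 26, 15, 18, 11, 26, 31, 40, 30]. The pivot is placed at index 5. All elements to the left of the pivot are <= 26, and all elements to the right are > 26.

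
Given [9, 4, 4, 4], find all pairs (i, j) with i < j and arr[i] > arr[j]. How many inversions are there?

Finding inversions in [9, 4, 4, 4]:

(0, 1): arr[0]=9 > arr[1]=4
(0, 2): arr[0]=9 > arr[2]=4
(0, 3): arr[0]=9 > arr[3]=4

Total inversions: 3

The array has 3 inversion(s): (0,1), (0,2), (0,3). Each pair (i,j) satisfies i < j and arr[i] > arr[j].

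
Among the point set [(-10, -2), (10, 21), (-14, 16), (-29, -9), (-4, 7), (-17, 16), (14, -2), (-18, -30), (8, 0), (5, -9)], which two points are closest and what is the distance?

Computing all pairwise distances among 10 points:

d((-10, -2), (10, 21)) = 30.4795
d((-10, -2), (-14, 16)) = 18.4391
d((-10, -2), (-29, -9)) = 20.2485
d((-10, -2), (-4, 7)) = 10.8167
d((-10, -2), (-17, 16)) = 19.3132
d((-10, -2), (14, -2)) = 24.0
d((-10, -2), (-18, -30)) = 29.1204
d((-10, -2), (8, 0)) = 18.1108
d((-10, -2), (5, -9)) = 16.5529
d((10, 21), (-14, 16)) = 24.5153
d((10, 21), (-29, -9)) = 49.2037
d((10, 21), (-4, 7)) = 19.799
d((10, 21), (-17, 16)) = 27.4591
d((10, 21), (14, -2)) = 23.3452
d((10, 21), (-18, -30)) = 58.1808
d((10, 21), (8, 0)) = 21.095
d((10, 21), (5, -9)) = 30.4138
d((-14, 16), (-29, -9)) = 29.1548
d((-14, 16), (-4, 7)) = 13.4536
d((-14, 16), (-17, 16)) = 3.0 <-- minimum
d((-14, 16), (14, -2)) = 33.2866
d((-14, 16), (-18, -30)) = 46.1736
d((-14, 16), (8, 0)) = 27.2029
d((-14, 16), (5, -9)) = 31.4006
d((-29, -9), (-4, 7)) = 29.6816
d((-29, -9), (-17, 16)) = 27.7308
d((-29, -9), (14, -2)) = 43.566
d((-29, -9), (-18, -30)) = 23.7065
d((-29, -9), (8, 0)) = 38.0789
d((-29, -9), (5, -9)) = 34.0
d((-4, 7), (-17, 16)) = 15.8114
d((-4, 7), (14, -2)) = 20.1246
d((-4, 7), (-18, -30)) = 39.5601
d((-4, 7), (8, 0)) = 13.8924
d((-4, 7), (5, -9)) = 18.3576
d((-17, 16), (14, -2)) = 35.8469
d((-17, 16), (-18, -30)) = 46.0109
d((-17, 16), (8, 0)) = 29.6816
d((-17, 16), (5, -9)) = 33.3017
d((14, -2), (-18, -30)) = 42.5206
d((14, -2), (8, 0)) = 6.3246
d((14, -2), (5, -9)) = 11.4018
d((-18, -30), (8, 0)) = 39.6989
d((-18, -30), (5, -9)) = 31.1448
d((8, 0), (5, -9)) = 9.4868

Closest pair: (-14, 16) and (-17, 16) with distance 3.0

The closest pair is (-14, 16) and (-17, 16) with Euclidean distance 3.0. For 10 points, brute-force pairwise comparison is shown above. For large n, the divide-and-conquer algorithm (sort by x, recurse on halves, check the dividing strip) achieves O(n log n).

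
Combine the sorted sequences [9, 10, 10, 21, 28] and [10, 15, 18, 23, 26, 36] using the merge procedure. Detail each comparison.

Merging process:

Compare 9 vs 10: take 9 from left. Merged: [9]
Compare 10 vs 10: take 10 from left. Merged: [9, 10]
Compare 10 vs 10: take 10 from left. Merged: [9, 10, 10]
Compare 21 vs 10: take 10 from right. Merged: [9, 10, 10, 10]
Compare 21 vs 15: take 15 from right. Merged: [9, 10, 10, 10, 15]
Compare 21 vs 18: take 18 from right. Merged: [9, 10, 10, 10, 15, 18]
Compare 21 vs 23: take 21 from left. Merged: [9, 10, 10, 10, 15, 18, 21]
Compare 28 vs 23: take 23 from right. Merged: [9, 10, 10, 10, 15, 18, 21, 23]
Compare 28 vs 26: take 26 from right. Merged: [9, 10, 10, 10, 15, 18, 21, 23, 26]
Compare 28 vs 36: take 28 from left. Merged: [9, 10, 10, 10, 15, 18, 21, 23, 26, 28]
Append remaining from right: [36]. Merged: [9, 10, 10, 10, 15, 18, 21, 23, 26, 28, 36]

Final merged array: [9, 10, 10, 10, 15, 18, 21, 23, 26, 28, 36]
Total comparisons: 10

The merged array is [9, 10, 10, 10, 15, 18, 21, 23, 26, 28, 36], requiring 10 comparisons. The merge step runs in O(n) time where n is the total number of elements.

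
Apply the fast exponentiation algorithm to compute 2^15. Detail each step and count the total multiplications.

Computing 2^15 by squaring (build up from 2^1; each line after the first costs one multiplication):

2^1 = 2
2^2 = (2^1)^2 = 2^2 = 4
2^3 = 2 * 2^2 = 2 * 4 = 8
2^6 = (2^3)^2 = 8^2 = 64
2^7 = 2 * 2^6 = 2 * 64 = 128
2^14 = (2^7)^2 = 128^2 = 16384
2^15 = 2 * 2^14 = 2 * 16384 = 32768

Result: 32768
Multiplications needed: 6 (6 lines after 2^1)

2^15 = 32768. Using exponentiation by squaring, this requires 6 multiplications. The key idea: if the exponent is even, square the half-power; if odd, multiply by the base once.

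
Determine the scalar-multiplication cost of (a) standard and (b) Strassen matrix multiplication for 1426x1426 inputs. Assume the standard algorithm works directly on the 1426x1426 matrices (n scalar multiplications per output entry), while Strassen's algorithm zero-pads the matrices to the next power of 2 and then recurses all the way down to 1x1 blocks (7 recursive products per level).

Matrix multiplication for 1426x1426 matrices:

Strassen's algorithm requires power-of-2 dimensions. Pad 1426x1426 to 2048x2048 (next power of 2).

Standard algorithm: 1426^3 = 2899736776 multiplications
Strassen's algorithm: 7^(log2(2048)) = 7^11 = 1977326743 multiplications
Savings: 2899736776 - 1977326743 = 922410033 multiplications

Standard: 2899736776 multiplications (1426^3). Strassen: 1977326743 multiplications (7^11, after padding to 2048x2048). Strassen reduces 8 recursive multiplications to 7 at each level.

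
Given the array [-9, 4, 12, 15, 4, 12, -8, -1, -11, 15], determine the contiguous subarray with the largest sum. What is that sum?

Using Kadane's algorithm on [-9, 4, 12, 15, 4, 12, -8, -1, -11, 15]:

Scanning through the array:
Position 1 (value 4): max_ending_here = 4, max_so_far = 4
Position 2 (value 12): max_ending_here = 16, max_so_far = 16
Position 3 (value 15): max_ending_here = 31, max_so_far = 31
Position 4 (value 4): max_ending_here = 35, max_so_far = 35
Position 5 (value 12): max_ending_here = 47, max_so_far = 47
Position 6 (value -8): max_ending_here = 39, max_so_far = 47
Position 7 (value -1): max_ending_here = 38, max_so_far = 47
Position 8 (value -11): max_ending_here = 27, max_so_far = 47
Position 9 (value 15): max_ending_here = 42, max_so_far = 47

Maximum subarray: [4, 12, 15, 4, 12]
Maximum sum: 47

The maximum subarray is [4, 12, 15, 4, 12] with sum 47. This subarray runs from index 1 to index 5.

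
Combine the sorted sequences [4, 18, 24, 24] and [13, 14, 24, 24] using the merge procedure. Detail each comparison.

Merging process:

Compare 4 vs 13: take 4 from left. Merged: [4]
Compare 18 vs 13: take 13 from right. Merged: [4, 13]
Compare 18 vs 14: take 14 from right. Merged: [4, 13, 14]
Compare 18 vs 24: take 18 from left. Merged: [4, 13, 14, 18]
Compare 24 vs 24: take 24 from left. Merged: [4, 13, 14, 18, 24]
Compare 24 vs 24: take 24 from left. Merged: [4, 13, 14, 18, 24, 24]
Append remaining from right: [24, 24]. Merged: [4, 13, 14, 18, 24, 24, 24, 24]

Final merged array: [4, 13, 14, 18, 24, 24, 24, 24]
Total comparisons: 6

The merged array is [4, 13, 14, 18, 24, 24, 24, 24], requiring 6 comparisons. The merge step runs in O(n) time where n is the total number of elements.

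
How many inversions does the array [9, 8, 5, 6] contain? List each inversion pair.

Finding inversions in [9, 8, 5, 6]:

(0, 1): arr[0]=9 > arr[1]=8
(0, 2): arr[0]=9 > arr[2]=5
(0, 3): arr[0]=9 > arr[3]=6
(1, 2): arr[1]=8 > arr[2]=5
(1, 3): arr[1]=8 > arr[3]=6

Total inversions: 5

The array has 5 inversion(s): (0,1), (0,2), (0,3), (1,2), (1,3). Each pair (i,j) satisfies i < j and arr[i] > arr[j].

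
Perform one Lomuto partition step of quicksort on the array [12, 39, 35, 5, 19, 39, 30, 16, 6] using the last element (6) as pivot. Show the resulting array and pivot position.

Lomuto partition with pivot = 6:

Initial array: [12, 39, 35, 5, 19, 39, 30, 16, 6]

arr[0]=12 > 6: no swap
arr[1]=39 > 6: no swap
arr[2]=35 > 6: no swap
arr[3]=5 <= 6: swap with position 0, array becomes [5, 39, 35, 12, 19, 39, 30, 16, 6]
arr[4]=19 > 6: no swap
arr[5]=39 > 6: no swap
arr[6]=30 > 6: no swap
arr[7]=16 > 6: no swap

Place pivot at position 1: [5, 6, 35, 12, 19, 39, 30, 16, 39]
Pivot position: 1

After partitioning with pivot 6, the array becomes [5, 6, 35, 12, 19, 39, 30, 16, 39]. The pivot is placed at index 1. All elements to the left of the pivot are <= 6, and all elements to the right are > 6.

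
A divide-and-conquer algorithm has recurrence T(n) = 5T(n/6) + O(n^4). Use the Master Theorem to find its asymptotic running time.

Master Theorem for T(n) = 5T(n/6) + O(n^4):

a = 5, b = 6, c = 4
log_b(a) = log_6(5) = 0.8982

Case 3: c = 4 > log_6(5) = 0.8982
T(n) = O(n^4) = O(n^4)

For T(n) = 5T(n/6) + O(n^4): log_6(5) = 0.8982. This is Case 3 of the Master Theorem (c > log_b(a), work dominated by root), giving O(n^4).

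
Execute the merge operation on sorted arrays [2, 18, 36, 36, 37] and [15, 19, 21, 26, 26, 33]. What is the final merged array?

Merging process:

Compare 2 vs 15: take 2 from left. Merged: [2]
Compare 18 vs 15: take 15 from right. Merged: [2, 15]
Compare 18 vs 19: take 18 from left. Merged: [2, 15, 18]
Compare 36 vs 19: take 19 from right. Merged: [2, 15, 18, 19]
Compare 36 vs 21: take 21 from right. Merged: [2, 15, 18, 19, 21]
Compare 36 vs 26: take 26 from right. Merged: [2, 15, 18, 19, 21, 26]
Compare 36 vs 26: take 26 from right. Merged: [2, 15, 18, 19, 21, 26, 26]
Compare 36 vs 33: take 33 from right. Merged: [2, 15, 18, 19, 21, 26, 26, 33]
Append remaining from left: [36, 36, 37]. Merged: [2, 15, 18, 19, 21, 26, 26, 33, 36, 36, 37]

Final merged array: [2, 15, 18, 19, 21, 26, 26, 33, 36, 36, 37]
Total comparisons: 8

The merged array is [2, 15, 18, 19, 21, 26, 26, 33, 36, 36, 37], requiring 8 comparisons. The merge step runs in O(n) time where n is the total number of elements.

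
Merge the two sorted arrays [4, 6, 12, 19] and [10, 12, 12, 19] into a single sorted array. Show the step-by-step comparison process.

Merging process:

Compare 4 vs 10: take 4 from left. Merged: [4]
Compare 6 vs 10: take 6 from left. Merged: [4, 6]
Compare 12 vs 10: take 10 from right. Merged: [4, 6, 10]
Compare 12 vs 12: take 12 from left. Merged: [4, 6, 10, 12]
Compare 19 vs 12: take 12 from right. Merged: [4, 6, 10, 12, 12]
Compare 19 vs 12: take 12 from right. Merged: [4, 6, 10, 12, 12, 12]
Compare 19 vs 19: take 19 from left. Merged: [4, 6, 10, 12, 12, 12, 19]
Append remaining from right: [19]. Merged: [4, 6, 10, 12, 12, 12, 19, 19]

Final merged array: [4, 6, 10, 12, 12, 12, 19, 19]
Total comparisons: 7

The merged array is [4, 6, 10, 12, 12, 12, 19, 19], requiring 7 comparisons. The merge step runs in O(n) time where n is the total number of elements.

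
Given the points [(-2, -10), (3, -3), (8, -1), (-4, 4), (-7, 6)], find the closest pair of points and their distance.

Computing all pairwise distances among 5 points:

d((-2, -10), (3, -3)) = 8.6023
d((-2, -10), (8, -1)) = 13.4536
d((-2, -10), (-4, 4)) = 14.1421
d((-2, -10), (-7, 6)) = 16.7631
d((3, -3), (8, -1)) = 5.3852
d((3, -3), (-4, 4)) = 9.8995
d((3, -3), (-7, 6)) = 13.4536
d((8, -1), (-4, 4)) = 13.0
d((8, -1), (-7, 6)) = 16.5529
d((-4, 4), (-7, 6)) = 3.6056 <-- minimum

Closest pair: (-4, 4) and (-7, 6) with distance 3.6056

The closest pair is (-4, 4) and (-7, 6) with Euclidean distance 3.6056. For 5 points, brute-force pairwise comparison is shown above. For large n, the divide-and-conquer algorithm (sort by x, recurse on halves, check the dividing strip) achieves O(n log n).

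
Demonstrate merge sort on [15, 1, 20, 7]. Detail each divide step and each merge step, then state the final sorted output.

Merge sort trace:

Split: [15, 1, 20, 7] -> [15, 1] and [20, 7]
  Split: [15, 1] -> [15] and [1]
  Merge: [15] + [1] -> [1, 15]
  Split: [20, 7] -> [20] and [7]
  Merge: [20] + [7] -> [7, 20]
Merge: [1, 15] + [7, 20] -> [1, 7, 15, 20]

Final sorted array: [1, 7, 15, 20]

The merge sort proceeds by recursively splitting the array and merging sorted halves.
After all merges, the sorted array is [1, 7, 15, 20].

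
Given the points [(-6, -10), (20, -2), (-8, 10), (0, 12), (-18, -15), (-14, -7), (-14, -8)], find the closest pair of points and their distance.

Computing all pairwise distances among 7 points:

d((-6, -10), (20, -2)) = 27.2029
d((-6, -10), (-8, 10)) = 20.0998
d((-6, -10), (0, 12)) = 22.8035
d((-6, -10), (-18, -15)) = 13.0
d((-6, -10), (-14, -7)) = 8.544
d((-6, -10), (-14, -8)) = 8.2462
d((20, -2), (-8, 10)) = 30.4631
d((20, -2), (0, 12)) = 24.4131
d((20, -2), (-18, -15)) = 40.1622
d((20, -2), (-14, -7)) = 34.3657
d((20, -2), (-14, -8)) = 34.5254
d((-8, 10), (0, 12)) = 8.2462
d((-8, 10), (-18, -15)) = 26.9258
d((-8, 10), (-14, -7)) = 18.0278
d((-8, 10), (-14, -8)) = 18.9737
d((0, 12), (-18, -15)) = 32.45
d((0, 12), (-14, -7)) = 23.6008
d((0, 12), (-14, -8)) = 24.4131
d((-18, -15), (-14, -7)) = 8.9443
d((-18, -15), (-14, -8)) = 8.0623
d((-14, -7), (-14, -8)) = 1.0 <-- minimum

Closest pair: (-14, -7) and (-14, -8) with distance 1.0

The closest pair is (-14, -7) and (-14, -8) with Euclidean distance 1.0. For 7 points, brute-force pairwise comparison is shown above. For large n, the divide-and-conquer algorithm (sort by x, recurse on halves, check the dividing strip) achieves O(n log n).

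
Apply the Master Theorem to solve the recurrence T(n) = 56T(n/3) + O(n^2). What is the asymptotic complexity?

Master Theorem for T(n) = 56T(n/3) + O(n^2):

a = 56, b = 3, c = 2
log_b(a) = log_3(56) = 3.6640

Case 1: c = 2 < log_3(56) = 3.6640
T(n) = O(n^(log_3 56))

For T(n) = 56T(n/3) + O(n^2): log_3(56) = 3.6640. This is Case 1 of the Master Theorem (c < log_b(a), work dominated by leaves), giving O(n^(log_3 56)).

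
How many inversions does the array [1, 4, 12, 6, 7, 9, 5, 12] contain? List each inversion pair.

Finding inversions in [1, 4, 12, 6, 7, 9, 5, 12]:

(2, 3): arr[2]=12 > arr[3]=6
(2, 4): arr[2]=12 > arr[4]=7
(2, 5): arr[2]=12 > arr[5]=9
(2, 6): arr[2]=12 > arr[6]=5
(3, 6): arr[3]=6 > arr[6]=5
(4, 6): arr[4]=7 > arr[6]=5
(5, 6): arr[5]=9 > arr[6]=5

Total inversions: 7

The array has 7 inversion(s): (2,3), (2,4), (2,5), (2,6), (3,6), (4,6), (5,6). Each pair (i,j) satisfies i < j and arr[i] > arr[j].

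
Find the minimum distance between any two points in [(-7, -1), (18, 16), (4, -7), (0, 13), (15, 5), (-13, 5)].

Computing all pairwise distances among 6 points:

d((-7, -1), (18, 16)) = 30.2324
d((-7, -1), (4, -7)) = 12.53
d((-7, -1), (0, 13)) = 15.6525
d((-7, -1), (15, 5)) = 22.8035
d((-7, -1), (-13, 5)) = 8.4853 <-- minimum
d((18, 16), (4, -7)) = 26.9258
d((18, 16), (0, 13)) = 18.2483
d((18, 16), (15, 5)) = 11.4018
d((18, 16), (-13, 5)) = 32.8938
d((4, -7), (0, 13)) = 20.3961
d((4, -7), (15, 5)) = 16.2788
d((4, -7), (-13, 5)) = 20.8087
d((0, 13), (15, 5)) = 17.0
d((0, 13), (-13, 5)) = 15.2643
d((15, 5), (-13, 5)) = 28.0

Closest pair: (-7, -1) and (-13, 5) with distance 8.4853

The closest pair is (-7, -1) and (-13, 5) with Euclidean distance 8.4853. For 6 points, brute-force pairwise comparison is shown above. For large n, the divide-and-conquer algorithm (sort by x, recurse on halves, check the dividing strip) achieves O(n log n).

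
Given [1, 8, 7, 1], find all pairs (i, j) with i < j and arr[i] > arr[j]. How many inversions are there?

Finding inversions in [1, 8, 7, 1]:

(1, 2): arr[1]=8 > arr[2]=7
(1, 3): arr[1]=8 > arr[3]=1
(2, 3): arr[2]=7 > arr[3]=1

Total inversions: 3

The array has 3 inversion(s): (1,2), (1,3), (2,3). Each pair (i,j) satisfies i < j and arr[i] > arr[j].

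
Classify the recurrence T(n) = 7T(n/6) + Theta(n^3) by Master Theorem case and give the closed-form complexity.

Master Theorem for T(n) = 7T(n/6) + O(n^3):

a = 7, b = 6, c = 3
log_b(a) = log_6(7) = 1.0860

Case 3: c = 3 > log_6(7) = 1.0860
T(n) = O(n^3) = O(n^3)

For T(n) = 7T(n/6) + O(n^3): log_6(7) = 1.0860. This is Case 3 of the Master Theorem (c > log_b(a), work dominated by root), giving O(n^3).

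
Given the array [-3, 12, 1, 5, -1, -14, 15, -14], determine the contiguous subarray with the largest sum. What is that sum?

Using Kadane's algorithm on [-3, 12, 1, 5, -1, -14, 15, -14]:

Scanning through the array:
Position 1 (value 12): max_ending_here = 12, max_so_far = 12
Position 2 (value 1): max_ending_here = 13, max_so_far = 13
Position 3 (value 5): max_ending_here = 18, max_so_far = 18
Position 4 (value -1): max_ending_here = 17, max_so_far = 18
Position 5 (value -14): max_ending_here = 3, max_so_far = 18
Position 6 (value 15): max_ending_here = 18, max_so_far = 18
Position 7 (value -14): max_ending_here = 4, max_so_far = 18

Maximum subarray: [12, 1, 5]
Maximum sum: 18

The maximum subarray is [12, 1, 5] with sum 18. This subarray runs from index 1 to index 3.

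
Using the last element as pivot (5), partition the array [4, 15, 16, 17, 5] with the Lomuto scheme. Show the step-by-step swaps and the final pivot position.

Lomuto partition with pivot = 5:

Initial array: [4, 15, 16, 17, 5]

arr[0]=4 <= 5: swap with position 0, array becomes [4, 15, 16, 17, 5]
arr[1]=15 > 5: no swap
arr[2]=16 > 5: no swap
arr[3]=17 > 5: no swap

Place pivot at position 1: [4, 5, 16, 17, 15]
Pivot position: 1

After partitioning with pivot 5, the array becomes [4, 5, 16, 17, 15]. The pivot is placed at index 1. All elements to the left of the pivot are <= 5, and all elements to the right are > 5.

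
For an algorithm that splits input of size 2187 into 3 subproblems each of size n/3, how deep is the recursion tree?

For divide and conquer with division factor 3:

Problem sizes at each level:
Level 0: 2187
Level 1: 729
Level 2: 243
Level 3: 81
Level 4: 27
Level 5: 9
Level 6: 3
Level 7: 1

The root is level 0 and the size-1 base case is level 7 (the tree spans levels 0 through 7, i.e. 8 levels counting the root), so the depth is the number of divisions: log_3(2187) = 7

The recursion tree depth is log_3(2187) = 7. At each level, the problem size is divided by 3, so it takes 7 divisions to reduce to a base case of size 1. The algorithm makes 3 recursive calls at each level.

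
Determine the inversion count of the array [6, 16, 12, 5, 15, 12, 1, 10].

Finding inversions in [6, 16, 12, 5, 15, 12, 1, 10]:

(0, 3): arr[0]=6 > arr[3]=5
(0, 6): arr[0]=6 > arr[6]=1
(1, 2): arr[1]=16 > arr[2]=12
(1, 3): arr[1]=16 > arr[3]=5
(1, 4): arr[1]=16 > arr[4]=15
(1, 5): arr[1]=16 > arr[5]=12
(1, 6): arr[1]=16 > arr[6]=1
(1, 7): arr[1]=16 > arr[7]=10
(2, 3): arr[2]=12 > arr[3]=5
(2, 6): arr[2]=12 > arr[6]=1
(2, 7): arr[2]=12 > arr[7]=10
(3, 6): arr[3]=5 > arr[6]=1
(4, 5): arr[4]=15 > arr[5]=12
(4, 6): arr[4]=15 > arr[6]=1
(4, 7): arr[4]=15 > arr[7]=10
(5, 6): arr[5]=12 > arr[6]=1
(5, 7): arr[5]=12 > arr[7]=10

Total inversions: 17

The array has 17 inversion(s): (0,3), (0,6), (1,2), (1,3), (1,4), (1,5), (1,6), (1,7), (2,3), (2,6), (2,7), (3,6), (4,5), (4,6), (4,7), (5,6), (5,7). Each pair (i,j) satisfies i < j and arr[i] > arr[j].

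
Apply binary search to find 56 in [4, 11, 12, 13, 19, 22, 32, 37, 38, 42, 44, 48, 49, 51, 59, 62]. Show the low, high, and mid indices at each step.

Binary search for 56 in [4, 11, 12, 13, 19, 22, 32, 37, 38, 42, 44, 48, 49, 51, 59, 62]:

lo=0, hi=15, mid=7, arr[mid]=37 -> 37 < 56, search right half
lo=8, hi=15, mid=11, arr[mid]=48 -> 48 < 56, search right half
lo=12, hi=15, mid=13, arr[mid]=51 -> 51 < 56, search right half
lo=14, hi=15, mid=14, arr[mid]=59 -> 59 > 56, search left half
lo=14 > hi=13, target 56 not found

Binary search determines that 56 is not in the array after 4 comparisons. The search space was exhausted without finding the target.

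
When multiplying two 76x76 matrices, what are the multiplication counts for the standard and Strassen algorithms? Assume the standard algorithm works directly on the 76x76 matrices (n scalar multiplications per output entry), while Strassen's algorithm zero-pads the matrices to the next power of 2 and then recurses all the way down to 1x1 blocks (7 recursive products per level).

Matrix multiplication for 76x76 matrices:

Strassen's algorithm requires power-of-2 dimensions. Pad 76x76 to 128x128 (next power of 2).

Standard algorithm: 76^3 = 438976 multiplications
Strassen's algorithm: 7^(log2(128)) = 7^7 = 823543 multiplications
Difference: 438976 - 823543 = -384567 (Strassen uses MORE here due to padding overhead — for small or just-over-power-of-2 n, padding can outweigh the per-level savings)

Standard: 438976 multiplications (76^3). Strassen: 823543 multiplications (7^7, after padding to 128x128). Strassen reduces 8 recursive multiplications to 7 at each level.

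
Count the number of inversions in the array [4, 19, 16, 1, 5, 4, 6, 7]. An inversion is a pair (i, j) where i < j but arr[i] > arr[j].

Finding inversions in [4, 19, 16, 1, 5, 4, 6, 7]:

(0, 3): arr[0]=4 > arr[3]=1
(1, 2): arr[1]=19 > arr[2]=16
(1, 3): arr[1]=19 > arr[3]=1
(1, 4): arr[1]=19 > arr[4]=5
(1, 5): arr[1]=19 > arr[5]=4
(1, 6): arr[1]=19 > arr[6]=6
(1, 7): arr[1]=19 > arr[7]=7
(2, 3): arr[2]=16 > arr[3]=1
(2, 4): arr[2]=16 > arr[4]=5
(2, 5): arr[2]=16 > arr[5]=4
(2, 6): arr[2]=16 > arr[6]=6
(2, 7): arr[2]=16 > arr[7]=7
(4, 5): arr[4]=5 > arr[5]=4

Total inversions: 13

The array has 13 inversion(s): (0,3), (1,2), (1,3), (1,4), (1,5), (1,6), (1,7), (2,3), (2,4), (2,5), (2,6), (2,7), (4,5). Each pair (i,j) satisfies i < j and arr[i] > arr[j].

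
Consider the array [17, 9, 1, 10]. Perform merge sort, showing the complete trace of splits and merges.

Merge sort trace:

Split: [17, 9, 1, 10] -> [17, 9] and [1, 10]
  Split: [17, 9] -> [17] and [9]
  Merge: [17] + [9] -> [9, 17]
  Split: [1, 10] -> [1] and [10]
  Merge: [1] + [10] -> [1, 10]
Merge: [9, 17] + [1, 10] -> [1, 9, 10, 17]

Final sorted array: [1, 9, 10, 17]

The merge sort proceeds by recursively splitting the array and merging sorted halves.
After all merges, the sorted array is [1, 9, 10, 17].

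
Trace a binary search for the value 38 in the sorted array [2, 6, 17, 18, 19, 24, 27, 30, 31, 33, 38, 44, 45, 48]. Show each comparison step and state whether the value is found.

Binary search for 38 in [2, 6, 17, 18, 19, 24, 27, 30, 31, 33, 38, 44, 45, 48]:

lo=0, hi=13, mid=6, arr[mid]=27 -> 27 < 38, search right half
lo=7, hi=13, mid=10, arr[mid]=38 -> Found target at index 10!

Binary search finds 38 at index 10 after 2 comparisons. The search repeatedly halves the search space by comparing with the middle element.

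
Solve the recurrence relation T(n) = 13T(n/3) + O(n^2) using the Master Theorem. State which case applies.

Master Theorem for T(n) = 13T(n/3) + O(n^2):

a = 13, b = 3, c = 2
log_b(a) = log_3(13) = 2.3347

Case 1: c = 2 < log_3(13) = 2.3347
T(n) = O(n^(log_3 13))

For T(n) = 13T(n/3) + O(n^2): log_3(13) = 2.3347. This is Case 1 of the Master Theorem (c < log_b(a), work dominated by leaves), giving O(n^(log_3 13)).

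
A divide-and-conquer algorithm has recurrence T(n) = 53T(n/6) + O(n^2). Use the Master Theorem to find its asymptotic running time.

Master Theorem for T(n) = 53T(n/6) + O(n^2):

a = 53, b = 6, c = 2
log_b(a) = log_6(53) = 2.2159

Case 1: c = 2 < log_6(53) = 2.2159
T(n) = O(n^(log_6 53))

For T(n) = 53T(n/6) + O(n^2): log_6(53) = 2.2159. This is Case 1 of the Master Theorem (c < log_b(a), work dominated by leaves), giving O(n^(log_6 53)).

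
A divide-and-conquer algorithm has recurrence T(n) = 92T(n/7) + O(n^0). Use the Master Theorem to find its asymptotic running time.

Master Theorem for T(n) = 92T(n/7) + O(n^0):

a = 92, b = 7, c = 0
log_b(a) = log_7(92) = 2.3237

Case 1: c = 0 < log_7(92) = 2.3237
T(n) = O(n^(log_7 92))

For T(n) = 92T(n/7) + O(n^0): log_7(92) = 2.3237. This is Case 1 of the Master Theorem (c < log_b(a), work dominated by leaves), giving O(n^(log_7 92)).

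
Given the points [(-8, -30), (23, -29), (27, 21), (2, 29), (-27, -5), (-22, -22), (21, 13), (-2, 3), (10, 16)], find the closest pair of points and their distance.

Computing all pairwise distances among 9 points:

d((-8, -30), (23, -29)) = 31.0161
d((-8, -30), (27, 21)) = 61.8547
d((-8, -30), (2, 29)) = 59.8415
d((-8, -30), (-27, -5)) = 31.4006
d((-8, -30), (-22, -22)) = 16.1245
d((-8, -30), (21, 13)) = 51.8652
d((-8, -30), (-2, 3)) = 33.541
d((-8, -30), (10, 16)) = 49.3964
d((23, -29), (27, 21)) = 50.1597
d((23, -29), (2, 29)) = 61.6847
d((23, -29), (-27, -5)) = 55.4617
d((23, -29), (-22, -22)) = 45.5412
d((23, -29), (21, 13)) = 42.0476
d((23, -29), (-2, 3)) = 40.6079
d((23, -29), (10, 16)) = 46.8402
d((27, 21), (2, 29)) = 26.2488
d((27, 21), (-27, -5)) = 59.9333
d((27, 21), (-22, -22)) = 65.192
d((27, 21), (21, 13)) = 10.0 <-- minimum
d((27, 21), (-2, 3)) = 34.1321
d((27, 21), (10, 16)) = 17.72
d((2, 29), (-27, -5)) = 44.6878
d((2, 29), (-22, -22)) = 56.3649
d((2, 29), (21, 13)) = 24.8395
d((2, 29), (-2, 3)) = 26.3059
d((2, 29), (10, 16)) = 15.2643
d((-27, -5), (-22, -22)) = 17.72
d((-27, -5), (21, 13)) = 51.264
d((-27, -5), (-2, 3)) = 26.2488
d((-27, -5), (10, 16)) = 42.5441
d((-22, -22), (21, 13)) = 55.4437
d((-22, -22), (-2, 3)) = 32.0156
d((-22, -22), (10, 16)) = 49.679
d((21, 13), (-2, 3)) = 25.0799
d((21, 13), (10, 16)) = 11.4018
d((-2, 3), (10, 16)) = 17.6918

Closest pair: (27, 21) and (21, 13) with distance 10.0

The closest pair is (27, 21) and (21, 13) with Euclidean distance 10.0. For 9 points, brute-force pairwise comparison is shown above. For large n, the divide-and-conquer algorithm (sort by x, recurse on halves, check the dividing strip) achieves O(n log n).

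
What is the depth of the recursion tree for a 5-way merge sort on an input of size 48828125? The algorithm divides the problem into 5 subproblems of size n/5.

For divide and conquer with division factor 5:

Problem sizes at each level:
Level 0: 48828125
Level 1: 9765625
Level 2: 1953125
Level 3: 390625
Level 4: 78125
Level 5: 15625
Level 6: 3125
Level 7: 625
Level 8: 125
Level 9: 25
Level 10: 5
Level 11: 1

The root is level 0 and the size-1 base case is level 11 (the tree spans levels 0 through 11, i.e. 12 levels counting the root), so the depth is the number of divisions: log_5(48828125) = 11

The recursion tree depth is log_5(48828125) = 11. At each level, the problem size is divided by 5, so it takes 11 divisions to reduce to a base case of size 1. The algorithm makes 5 recursive calls at each level.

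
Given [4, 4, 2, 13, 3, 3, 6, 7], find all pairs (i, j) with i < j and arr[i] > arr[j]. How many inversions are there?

Finding inversions in [4, 4, 2, 13, 3, 3, 6, 7]:

(0, 2): arr[0]=4 > arr[2]=2
(0, 4): arr[0]=4 > arr[4]=3
(0, 5): arr[0]=4 > arr[5]=3
(1, 2): arr[1]=4 > arr[2]=2
(1, 4): arr[1]=4 > arr[4]=3
(1, 5): arr[1]=4 > arr[5]=3
(3, 4): arr[3]=13 > arr[4]=3
(3, 5): arr[3]=13 > arr[5]=3
(3, 6): arr[3]=13 > arr[6]=6
(3, 7): arr[3]=13 > arr[7]=7

Total inversions: 10

The array has 10 inversion(s): (0,2), (0,4), (0,5), (1,2), (1,4), (1,5), (3,4), (3,5), (3,6), (3,7). Each pair (i,j) satisfies i < j and arr[i] > arr[j].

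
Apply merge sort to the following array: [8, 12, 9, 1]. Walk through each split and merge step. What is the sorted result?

Merge sort trace:

Split: [8, 12, 9, 1] -> [8, 12] and [9, 1]
  Split: [8, 12] -> [8] and [12]
  Merge: [8] + [12] -> [8, 12]
  Split: [9, 1] -> [9] and [1]
  Merge: [9] + [1] -> [1, 9]
Merge: [8, 12] + [1, 9] -> [1, 8, 9, 12]

Final sorted array: [1, 8, 9, 12]

The merge sort proceeds by recursively splitting the array and merging sorted halves.
After all merges, the sorted array is [1, 8, 9, 12].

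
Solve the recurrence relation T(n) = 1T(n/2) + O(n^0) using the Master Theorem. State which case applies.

Master Theorem for T(n) = 1T(n/2) + O(n^0):

a = 1, b = 2, c = 0
log_b(a) = log_2(1) = 0.0000

Case 2: c = 0 = log_2(1) = 0.0000
T(n) = O(n^0 log n) = O(log n)

For T(n) = 1T(n/2) + O(n^0): log_2(1) = 0.0000. This is Case 2 of the Master Theorem (c = log_b(a), equal work at all levels), giving O(log n).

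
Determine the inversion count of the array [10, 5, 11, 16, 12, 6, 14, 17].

Finding inversions in [10, 5, 11, 16, 12, 6, 14, 17]:

(0, 1): arr[0]=10 > arr[1]=5
(0, 5): arr[0]=10 > arr[5]=6
(2, 5): arr[2]=11 > arr[5]=6
(3, 4): arr[3]=16 > arr[4]=12
(3, 5): arr[3]=16 > arr[5]=6
(3, 6): arr[3]=16 > arr[6]=14
(4, 5): arr[4]=12 > arr[5]=6

Total inversions: 7

The array has 7 inversion(s): (0,1), (0,5), (2,5), (3,4), (3,5), (3,6), (4,5). Each pair (i,j) satisfies i < j and arr[i] > arr[j].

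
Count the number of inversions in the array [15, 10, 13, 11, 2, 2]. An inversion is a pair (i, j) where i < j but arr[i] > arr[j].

Finding inversions in [15, 10, 13, 11, 2, 2]:

(0, 1): arr[0]=15 > arr[1]=10
(0, 2): arr[0]=15 > arr[2]=13
(0, 3): arr[0]=15 > arr[3]=11
(0, 4): arr[0]=15 > arr[4]=2
(0, 5): arr[0]=15 > arr[5]=2
(1, 4): arr[1]=10 > arr[4]=2
(1, 5): arr[1]=10 > arr[5]=2
(2, 3): arr[2]=13 > arr[3]=11
(2, 4): arr[2]=13 > arr[4]=2
(2, 5): arr[2]=13 > arr[5]=2
(3, 4): arr[3]=11 > arr[4]=2
(3, 5): arr[3]=11 > arr[5]=2

Total inversions: 12

The array has 12 inversion(s): (0,1), (0,2), (0,3), (0,4), (0,5), (1,4), (1,5), (2,3), (2,4), (2,5), (3,4), (3,5). Each pair (i,j) satisfies i < j and arr[i] > arr[j].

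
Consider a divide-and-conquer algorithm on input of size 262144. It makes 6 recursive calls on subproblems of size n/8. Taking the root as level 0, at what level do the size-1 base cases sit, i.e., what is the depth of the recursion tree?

For divide and conquer with division factor 8:

Problem sizes at each level:
Level 0: 262144
Level 1: 32768
Level 2: 4096
Level 3: 512
Level 4: 64
Level 5: 8
Level 6: 1

The root is level 0 and the size-1 base case is level 6 (the tree spans levels 0 through 6, i.e. 7 levels counting the root), so the depth is the number of divisions: log_8(262144) = 6

The recursion tree depth is log_8(262144) = 6. At each level, the problem size is divided by 8, so it takes 6 divisions to reduce to a base case of size 1. The algorithm makes 6 recursive calls at each level.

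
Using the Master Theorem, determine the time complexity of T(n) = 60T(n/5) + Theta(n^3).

Master Theorem for T(n) = 60T(n/5) + O(n^3):

a = 60, b = 5, c = 3
log_b(a) = log_5(60) = 2.5440

Case 3: c = 3 > log_5(60) = 2.5440
T(n) = O(n^3) = O(n^3)

For T(n) = 60T(n/5) + O(n^3): log_5(60) = 2.5440. This is Case 3 of the Master Theorem (c > log_b(a), work dominated by root), giving O(n^3).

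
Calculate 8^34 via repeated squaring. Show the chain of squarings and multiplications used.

Computing 8^34 by squaring (build up from 8^1; each line after the first costs one multiplication):

8^1 = 8
8^2 = (8^1)^2 = 8^2 = 64
8^4 = (8^2)^2 = 64^2 = 4096
8^8 = (8^4)^2 = 4096^2 = 16777216
8^16 = (8^8)^2 = 16777216^2 = 281474976710656
8^17 = 8 * 8^16 = 8 * 281474976710656 = 2251799813685248
8^34 = (8^17)^2 = 2251799813685248^2 = 5070602400912917605986812821504

Result: 5070602400912917605986812821504
Multiplications needed: 6 (6 lines after 8^1)

8^34 = 5070602400912917605986812821504. Using exponentiation by squaring, this requires 6 multiplications. The key idea: if the exponent is even, square the half-power; if odd, multiply by the base once.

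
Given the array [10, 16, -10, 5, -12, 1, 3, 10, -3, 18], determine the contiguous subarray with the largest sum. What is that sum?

Using Kadane's algorithm on [10, 16, -10, 5, -12, 1, 3, 10, -3, 18]:

Scanning through the array:
Position 1 (value 16): max_ending_here = 26, max_so_far = 26
Position 2 (value -10): max_ending_here = 16, max_so_far = 26
Position 3 (value 5): max_ending_here = 21, max_so_far = 26
Position 4 (value -12): max_ending_here = 9, max_so_far = 26
Position 5 (value 1): max_ending_here = 10, max_so_far = 26
Position 6 (value 3): max_ending_here = 13, max_so_far = 26
Position 7 (value 10): max_ending_here = 23, max_so_far = 26
Position 8 (value -3): max_ending_here = 20, max_so_far = 26
Position 9 (value 18): max_ending_here = 38, max_so_far = 38

Maximum subarray: [10, 16, -10, 5, -12, 1, 3, 10, -3, 18]
Maximum sum: 38

The maximum subarray is [10, 16, -10, 5, -12, 1, 3, 10, -3, 18] with sum 38. This subarray runs from index 0 to index 9.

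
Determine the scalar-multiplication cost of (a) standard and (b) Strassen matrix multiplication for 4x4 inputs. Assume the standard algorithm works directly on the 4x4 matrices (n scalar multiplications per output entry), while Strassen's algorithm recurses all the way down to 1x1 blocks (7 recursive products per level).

Matrix multiplication for 4x4 matrices:

Standard algorithm: 4^3 = 64 multiplications
Strassen's algorithm: 7^(log2(4)) = 7^2 = 49 multiplications
Savings: 64 - 49 = 15 multiplications

Standard: 64 multiplications (4^3). Strassen: 49 multiplications (7^2). Strassen reduces 8 recursive multiplications to 7 at each level.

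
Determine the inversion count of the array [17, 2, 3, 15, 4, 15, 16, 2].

Finding inversions in [17, 2, 3, 15, 4, 15, 16, 2]:

(0, 1): arr[0]=17 > arr[1]=2
(0, 2): arr[0]=17 > arr[2]=3
(0, 3): arr[0]=17 > arr[3]=15
(0, 4): arr[0]=17 > arr[4]=4
(0, 5): arr[0]=17 > arr[5]=15
(0, 6): arr[0]=17 > arr[6]=16
(0, 7): arr[0]=17 > arr[7]=2
(2, 7): arr[2]=3 > arr[7]=2
(3, 4): arr[3]=15 > arr[4]=4
(3, 7): arr[3]=15 > arr[7]=2
(4, 7): arr[4]=4 > arr[7]=2
(5, 7): arr[5]=15 > arr[7]=2
(6, 7): arr[6]=16 > arr[7]=2

Total inversions: 13

The array has 13 inversion(s): (0,1), (0,2), (0,3), (0,4), (0,5), (0,6), (0,7), (2,7), (3,4), (3,7), (4,7), (5,7), (6,7). Each pair (i,j) satisfies i < j and arr[i] > arr[j].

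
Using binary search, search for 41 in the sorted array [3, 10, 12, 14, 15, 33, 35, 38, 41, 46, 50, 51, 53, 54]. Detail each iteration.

Binary search for 41 in [3, 10, 12, 14, 15, 33, 35, 38, 41, 46, 50, 51, 53, 54]:

lo=0, hi=13, mid=6, arr[mid]=35 -> 35 < 41, search right half
lo=7, hi=13, mid=10, arr[mid]=50 -> 50 > 41, search left half
lo=7, hi=9, mid=8, arr[mid]=41 -> Found target at index 8!

Binary search finds 41 at index 8 after 3 comparisons. The search repeatedly halves the search space by comparing with the middle element.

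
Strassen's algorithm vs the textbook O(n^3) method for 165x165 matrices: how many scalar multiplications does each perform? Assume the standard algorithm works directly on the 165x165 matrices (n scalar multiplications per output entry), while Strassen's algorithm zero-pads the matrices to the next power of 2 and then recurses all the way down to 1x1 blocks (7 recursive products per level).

Matrix multiplication for 165x165 matrices:

Strassen's algorithm requires power-of-2 dimensions. Pad 165x165 to 256x256 (next power of 2).

Standard algorithm: 165^3 = 4492125 multiplications
Strassen's algorithm: 7^(log2(256)) = 7^8 = 5764801 multiplications
Difference: 4492125 - 5764801 = -1272676 (Strassen uses MORE here due to padding overhead — for small or just-over-power-of-2 n, padding can outweigh the per-level savings)

Standard: 4492125 multiplications (165^3). Strassen: 5764801 multiplications (7^8, after padding to 256x256). Strassen reduces 8 recursive multiplications to 7 at each level.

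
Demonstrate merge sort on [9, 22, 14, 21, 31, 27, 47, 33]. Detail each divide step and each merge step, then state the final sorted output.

Merge sort trace:

Split: [9, 22, 14, 21, 31, 27, 47, 33] -> [9, 22, 14, 21] and [31, 27, 47, 33]
  Split: [9, 22, 14, 21] -> [9, 22] and [14, 21]
    Split: [9, 22] -> [9] and [22]
    Merge: [9] + [22] -> [9, 22]
    Split: [14, 21] -> [14] and [21]
    Merge: [14] + [21] -> [14, 21]
  Merge: [9, 22] + [14, 21] -> [9, 14, 21, 22]
  Split: [31, 27, 47, 33] -> [31, 27] and [47, 33]
    Split: [31, 27] -> [31] and [27]
    Merge: [31] + [27] -> [27, 31]
    Split: [47, 33] -> [47] and [33]
    Merge: [47] + [33] -> [33, 47]
  Merge: [27, 31] + [33, 47] -> [27, 31, 33, 47]
Merge: [9, 14, 21, 22] + [27, 31, 33, 47] -> [9, 14, 21, 22, 27, 31, 33, 47]

Final sorted array: [9, 14, 21, 22, 27, 31, 33, 47]

The merge sort proceeds by recursively splitting the array and merging sorted halves.
After all merges, the sorted array is [9, 14, 21, 22, 27, 31, 33, 47].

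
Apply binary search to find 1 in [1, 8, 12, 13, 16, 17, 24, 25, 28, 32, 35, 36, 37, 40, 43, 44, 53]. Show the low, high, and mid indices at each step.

Binary search for 1 in [1, 8, 12, 13, 16, 17, 24, 25, 28, 32, 35, 36, 37, 40, 43, 44, 53]:

lo=0, hi=16, mid=8, arr[mid]=28 -> 28 > 1, search left half
lo=0, hi=7, mid=3, arr[mid]=13 -> 13 > 1, search left half
lo=0, hi=2, mid=1, arr[mid]=8 -> 8 > 1, search left half
lo=0, hi=0, mid=0, arr[mid]=1 -> Found target at index 0!

Binary search finds 1 at index 0 after 4 comparisons. The search repeatedly halves the search space by comparing with the middle element.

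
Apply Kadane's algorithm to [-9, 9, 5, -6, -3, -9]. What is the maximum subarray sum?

Using Kadane's algorithm on [-9, 9, 5, -6, -3, -9]:

Scanning through the array:
Position 1 (value 9): max_ending_here = 9, max_so_far = 9
Position 2 (value 5): max_ending_here = 14, max_so_far = 14
Position 3 (value -6): max_ending_here = 8, max_so_far = 14
Position 4 (value -3): max_ending_here = 5, max_so_far = 14
Position 5 (value -9): max_ending_here = -4, max_so_far = 14

Maximum subarray: [9, 5]
Maximum sum: 14

The maximum subarray is [9, 5] with sum 14. This subarray runs from index 1 to index 2.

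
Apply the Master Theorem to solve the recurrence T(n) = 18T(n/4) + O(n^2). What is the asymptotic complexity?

Master Theorem for T(n) = 18T(n/4) + O(n^2):

a = 18, b = 4, c = 2
log_b(a) = log_4(18) = 2.0850

Case 1: c = 2 < log_4(18) = 2.0850
T(n) = O(n^(log_4 18))

For T(n) = 18T(n/4) + O(n^2): log_4(18) = 2.0850. This is Case 1 of the Master Theorem (c < log_b(a), work dominated by leaves), giving O(n^(log_4 18)).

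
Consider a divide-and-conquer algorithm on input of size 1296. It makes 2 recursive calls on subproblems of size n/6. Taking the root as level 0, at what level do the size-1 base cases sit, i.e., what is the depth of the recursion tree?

For divide and conquer with division factor 6:

Problem sizes at each level:
Level 0: 1296
Level 1: 216
Level 2: 36
Level 3: 6
Level 4: 1

The root is level 0 and the size-1 base case is level 4 (the tree spans levels 0 through 4, i.e. 5 levels counting the root), so the depth is the number of divisions: log_6(1296) = 4

The recursion tree depth is log_6(1296) = 4. At each level, the problem size is divided by 6, so it takes 4 divisions to reduce to a base case of size 1. The algorithm makes 2 recursive calls at each level.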